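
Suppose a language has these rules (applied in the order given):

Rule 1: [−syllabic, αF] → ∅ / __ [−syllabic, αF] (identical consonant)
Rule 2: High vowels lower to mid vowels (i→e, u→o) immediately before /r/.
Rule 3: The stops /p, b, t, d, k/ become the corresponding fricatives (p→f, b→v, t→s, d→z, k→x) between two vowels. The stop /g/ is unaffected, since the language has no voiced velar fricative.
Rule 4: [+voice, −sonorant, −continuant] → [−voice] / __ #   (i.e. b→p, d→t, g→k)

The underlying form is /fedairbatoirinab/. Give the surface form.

fezaerbasoerinap

Rule 1 (degemination): no segment meets the environment; /fedairbatoirinab/ is unchanged.
Rule 2 (pre-rhotic lowering): /i/ is a high vowel immediately before /r/, so it lowers to [e]. /i/ is a high vowel immediately before /r/, so it lowers to [e]. /fedairbatoirinab/ → fedaerbatoerinab.
Rule 3 (intervocalic spirantization): /d/ is a stop between vowels /e/ and /a/, so it spirantizes to the fricative [z]. /t/ is a stop between vowels /a/ and /o/, so it spirantizes to the fricative [s]. /fedaerbatoerinab/ → fezaerbasoerinab.
Rule 4 (final devoicing): /b/ is a voiced stop in word-final position, so it devoices to [p]. /fezaerbasoerinab/ → fezaerbasoerinap.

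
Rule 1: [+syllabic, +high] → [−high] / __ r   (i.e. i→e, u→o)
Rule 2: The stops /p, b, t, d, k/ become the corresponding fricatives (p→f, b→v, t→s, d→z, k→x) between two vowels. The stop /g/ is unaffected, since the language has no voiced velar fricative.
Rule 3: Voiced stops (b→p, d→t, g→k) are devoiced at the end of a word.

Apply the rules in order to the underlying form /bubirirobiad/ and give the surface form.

Rule 1 (pre-rhotic lowering): /i/ is a high vowel immediately before /r/, so it lowers to [e]. /i/ is a high vowel immediately before /r/, so it lowers to [e]. /bubirirobiad/ → bubererobiad.
Rule 2 (intervocalic spirantization): /b/ is a stop between vowels /u/ and /e/, so it spirantizes to the fricative [v]. /b/ is a stop between vowels /o/ and /i/, so it spirantizes to the fricative [v]. /bubererobiad/ → buvereroviad.
Rule 3 (final devoicing): /d/ is a voiced stop in word-final position, so it devoices to [t]. /buvereroviad/ → buvereroviat.

buvereroviat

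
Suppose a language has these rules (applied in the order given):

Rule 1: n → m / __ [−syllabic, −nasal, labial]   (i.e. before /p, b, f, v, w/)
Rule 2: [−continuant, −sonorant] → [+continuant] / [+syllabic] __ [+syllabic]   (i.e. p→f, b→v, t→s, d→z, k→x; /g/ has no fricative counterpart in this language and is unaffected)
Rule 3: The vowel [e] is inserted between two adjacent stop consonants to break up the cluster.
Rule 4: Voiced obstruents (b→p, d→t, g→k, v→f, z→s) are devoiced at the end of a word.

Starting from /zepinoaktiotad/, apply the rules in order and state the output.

Rule 1 (nasal place assimilation): no segment meets the environment; /zepinoaktiotad/ is unchanged.
Rule 2 (intervocalic spirantization): /p/ is a stop between vowels /e/ and /i/, so it spirantizes to the fricative [f]. /t/ is a stop between vowels /o/ and /a/, so it spirantizes to the fricative [s]. /zepinoaktiotad/ → zefinoaktiosad.
Rule 3 (stop-cluster e-epenthesis): /k/ and /t/ form a stop–stop cluster, so [e] is inserted between them. /zefinoaktiosad/ → zefinoaketiosad.
Rule 4 (final devoicing): /d/ is a voiced obstruent in word-final position, so it devoices to [t]. /zefinoaketiosad/ → zefinoaketiosat.

zefinoaketiosat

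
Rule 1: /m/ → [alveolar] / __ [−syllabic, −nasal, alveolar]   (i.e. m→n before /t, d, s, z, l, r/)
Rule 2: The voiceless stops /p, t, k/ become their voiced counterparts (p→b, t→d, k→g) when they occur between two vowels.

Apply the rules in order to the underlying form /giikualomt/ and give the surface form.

giigualont

Rule 1 (nasal place assimilation): /m/ precedes the alveolar consonant /t/, so it assimilates in place to [n]. /giikualomt/ → giikualont.
Rule 2 (intervocalic voicing): /k/ is a voiceless stop between vowels /i/ and /u/, so it voices to [g]. /giikualont/ → giigualont.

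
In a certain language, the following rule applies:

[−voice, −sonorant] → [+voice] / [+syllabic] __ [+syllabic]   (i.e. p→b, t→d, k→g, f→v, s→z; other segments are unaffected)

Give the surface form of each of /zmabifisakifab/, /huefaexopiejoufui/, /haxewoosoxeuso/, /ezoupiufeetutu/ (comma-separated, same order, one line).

zmabivizagivab, huevaexobiejouvui, haxewoozoxeuzo, ezoubiuveedudu

/zmabifisakifab/: /f/ is a voiceless obstruent between vowels /i/ and /i/, so it voices to [v]. /s/ is a voiceless obstruent between vowels /i/ and /a/, so it voices to [z]. /k/ is a voiceless obstruent between vowels /a/ and /i/, so it voices to [g]. /f/ is a voiceless obstruent between vowels /i/ and /a/, so it voices to [v]. → [zmabivizagivab].
/huefaexopiejoufui/: /f/ is a voiceless obstruent between vowels /e/ and /a/, so it voices to [v]. /p/ is a voiceless obstruent between vowels /o/ and /i/, so it voices to [b]. /f/ is a voiceless obstruent between vowels /u/ and /u/, so it voices to [v]. → [huevaexobiejouvui].
/haxewoosoxeuso/: /s/ is a voiceless obstruent between vowels /o/ and /o/, so it voices to [z]. /s/ is a voiceless obstruent between vowels /u/ and /o/, so it voices to [z]. → [haxewoozoxeuzo].
/ezoupiufeetutu/: /p/ is a voiceless obstruent between vowels /u/ and /i/, so it voices to [b]. /f/ is a voiceless obstruent between vowels /u/ and /e/, so it voices to [v]. /t/ is a voiceless obstruent between vowels /e/ and /u/, so it voices to [d]. /t/ is a voiceless obstruent between vowels /u/ and /u/, so it voices to [d]. → [ezoubiuveedudu].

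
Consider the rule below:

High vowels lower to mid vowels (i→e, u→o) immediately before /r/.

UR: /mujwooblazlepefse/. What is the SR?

mujwooblazlepefse

No segment of /mujwooblazlepefse/ meets the structural description of the rule, so the form surfaces unchanged.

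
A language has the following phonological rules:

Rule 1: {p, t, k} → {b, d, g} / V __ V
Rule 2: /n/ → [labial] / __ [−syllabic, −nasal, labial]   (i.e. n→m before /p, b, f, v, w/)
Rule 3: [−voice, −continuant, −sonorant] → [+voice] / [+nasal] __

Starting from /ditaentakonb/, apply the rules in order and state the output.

didaendagomb

Rule 1 (intervocalic voicing): /t/ is a voiceless stop between vowels /i/ and /a/, so it voices to [d]. /k/ is a voiceless stop between vowels /a/ and /o/, so it voices to [g]. /ditaentakonb/ → didaentagonb.
Rule 2 (nasal place assimilation): /n/ precedes the labial consonant /b/, so it assimilates in place to [m]. /didaentagonb/ → didaentagomb.
Rule 3 (post-nasal voicing): /t/ is a voiceless stop immediately after the nasal /n/, so it voices to [d]. /didaentagomb/ → didaendagomb.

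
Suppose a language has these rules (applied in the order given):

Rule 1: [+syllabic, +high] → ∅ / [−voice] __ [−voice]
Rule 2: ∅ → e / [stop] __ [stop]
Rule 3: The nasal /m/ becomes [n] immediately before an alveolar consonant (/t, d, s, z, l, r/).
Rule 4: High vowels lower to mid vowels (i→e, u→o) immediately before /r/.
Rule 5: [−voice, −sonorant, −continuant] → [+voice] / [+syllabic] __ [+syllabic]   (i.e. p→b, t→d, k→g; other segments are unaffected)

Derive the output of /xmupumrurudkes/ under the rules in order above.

Rule 1 (high vowel syncope): no segment meets the environment; /xmupumrurudkes/ is unchanged.
Rule 2 (stop-cluster e-epenthesis): /d/ and /k/ form a stop–stop cluster, so [e] is inserted between them. /xmupumrurudkes/ → xmupumrurudekes.
Rule 3 (nasal place assimilation): /m/ precedes the alveolar consonant /r/, so it assimilates in place to [n]. /xmupumrurudekes/ → xmupunrurudekes.
Rule 4 (pre-rhotic lowering): /u/ is a high vowel immediately before /r/, so it lowers to [o]. /xmupunrurudekes/ → xmupunrorudekes.
Rule 5 (intervocalic voicing): /p/ is a voiceless stop between vowels /u/ and /u/, so it voices to [b]. /k/ is a voiceless stop between vowels /e/ and /e/, so it voices to [g]. /xmupunrorudekes/ → xmubunrorudeges.

xmubunrorudeges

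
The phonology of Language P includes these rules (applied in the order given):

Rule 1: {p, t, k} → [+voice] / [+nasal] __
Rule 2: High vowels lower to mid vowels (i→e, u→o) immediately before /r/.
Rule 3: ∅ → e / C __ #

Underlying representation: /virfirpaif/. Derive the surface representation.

Rule 1 (post-nasal voicing): no segment meets the environment; /virfirpaif/ is unchanged.
Rule 2 (pre-rhotic lowering): /i/ is a high vowel immediately before /r/, so it lowers to [e]. /i/ is a high vowel immediately before /r/, so it lowers to [e]. /virfirpaif/ → verferpaif.
Rule 3 (final e-epenthesis): the form ends in the consonant /f/, so [e] is inserted word-finally. /verferpaif/ → verferpaife.

verferpaife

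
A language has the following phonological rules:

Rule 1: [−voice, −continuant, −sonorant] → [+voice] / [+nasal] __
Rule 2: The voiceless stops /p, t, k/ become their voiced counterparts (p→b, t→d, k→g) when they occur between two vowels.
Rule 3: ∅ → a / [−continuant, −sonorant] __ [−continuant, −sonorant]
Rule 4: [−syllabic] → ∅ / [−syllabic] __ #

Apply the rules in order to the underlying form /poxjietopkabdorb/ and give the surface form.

Rule 1 (post-nasal voicing): no segment meets the environment; /poxjietopkabdorb/ is unchanged.
Rule 2 (intervocalic voicing): /t/ is a voiceless stop between vowels /e/ and /o/, so it voices to [d]. /poxjietopkabdorb/ → poxjiedopkabdorb.
Rule 3 (stop-cluster a-epenthesis): /p/ and /k/ form a stop–stop cluster, so [a] is inserted between them. /b/ and /d/ form a stop–stop cluster, so [a] is inserted between them. /poxjiedopkabdorb/ → poxjiedopakabadorb.
Rule 4 (final cluster simplification): /b/ is the second consonant of a word-final cluster /rb/, so it deletes. /poxjiedopakabadorb/ → poxjiedopakabador.

poxjiedopakabador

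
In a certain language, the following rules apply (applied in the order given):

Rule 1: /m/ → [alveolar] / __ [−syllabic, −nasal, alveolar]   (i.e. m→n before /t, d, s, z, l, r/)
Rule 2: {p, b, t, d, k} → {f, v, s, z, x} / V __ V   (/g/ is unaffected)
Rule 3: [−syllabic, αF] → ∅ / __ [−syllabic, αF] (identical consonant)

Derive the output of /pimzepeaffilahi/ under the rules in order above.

Rule 1 (nasal place assimilation): /m/ precedes the alveolar consonant /z/, so it assimilates in place to [n]. /pimzepeaffilahi/ → pinzepeaffilahi.
Rule 2 (intervocalic spirantization): /p/ is a stop between vowels /e/ and /e/, so it spirantizes to the fricative [f]. /pinzepeaffilahi/ → pinzefeaffilahi.
Rule 3 (degemination): /ff/ is a geminate; the first /f/ deletes. /pinzefeaffilahi/ → pinzefeafilahi.

pinzefeafilahi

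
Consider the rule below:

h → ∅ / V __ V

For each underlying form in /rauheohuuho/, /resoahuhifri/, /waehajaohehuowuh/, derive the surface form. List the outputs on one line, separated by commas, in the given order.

raueouuo, resoauifri, waeajaoeuowuh

/rauheohuuho/: /h/ occurs between vowels /u/ and /e/, so it deletes. /h/ occurs between vowels /o/ and /u/, so it deletes. /h/ occurs between vowels /u/ and /o/, so it deletes. → [raueouuo].
/resoahuhifri/: /h/ occurs between vowels /a/ and /u/, so it deletes. /h/ occurs between vowels /u/ and /i/, so it deletes. → [resoauifri].
/waehajaohehuowuh/: /h/ occurs between vowels /e/ and /a/, so it deletes. /h/ occurs between vowels /o/ and /e/, so it deletes. /h/ occurs between vowels /e/ and /u/, so it deletes. → [waeajaoeuowuh].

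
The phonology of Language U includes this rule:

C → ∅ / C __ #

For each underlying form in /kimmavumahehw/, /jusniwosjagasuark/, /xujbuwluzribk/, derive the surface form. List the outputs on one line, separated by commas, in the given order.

kimmavumaheh, jusniwosjagasuar, xujbuwluzrib

/kimmavumahehw/: /w/ is the second consonant of a word-final cluster /hw/, so it deletes. → [kimmavumaheh].
/jusniwosjagasuark/: /k/ is the second consonant of a word-final cluster /rk/, so it deletes. → [jusniwosjagasuar].
/xujbuwluzribk/: /k/ is the second consonant of a word-final cluster /bk/, so it deletes. → [xujbuwluzrib].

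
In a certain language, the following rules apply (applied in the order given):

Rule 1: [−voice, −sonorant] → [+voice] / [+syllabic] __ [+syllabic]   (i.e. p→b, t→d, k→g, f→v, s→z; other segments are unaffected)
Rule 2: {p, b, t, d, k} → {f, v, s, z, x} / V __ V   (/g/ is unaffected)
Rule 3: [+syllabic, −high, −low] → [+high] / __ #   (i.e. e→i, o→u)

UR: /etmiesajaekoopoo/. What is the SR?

etmiezajaegoovou

Rule 1 (intervocalic voicing): /s/ is a voiceless obstruent between vowels /e/ and /a/, so it voices to [z]. /k/ is a voiceless obstruent between vowels /e/ and /o/, so it voices to [g]. /p/ is a voiceless obstruent between vowels /o/ and /o/, so it voices to [b]. /etmiesajaekoopoo/ → etmiezajaegooboo.
Rule 2 (intervocalic spirantization): /b/ is a stop between vowels /o/ and /o/, so it spirantizes to the fricative [v]. /etmiezajaegooboo/ → etmiezajaegoovoo.
Rule 3 (final vowel raising): /o/ is a mid vowel in word-final position, so it raises to [u]. /etmiezajaegoovoo/ → etmiezajaegoovou.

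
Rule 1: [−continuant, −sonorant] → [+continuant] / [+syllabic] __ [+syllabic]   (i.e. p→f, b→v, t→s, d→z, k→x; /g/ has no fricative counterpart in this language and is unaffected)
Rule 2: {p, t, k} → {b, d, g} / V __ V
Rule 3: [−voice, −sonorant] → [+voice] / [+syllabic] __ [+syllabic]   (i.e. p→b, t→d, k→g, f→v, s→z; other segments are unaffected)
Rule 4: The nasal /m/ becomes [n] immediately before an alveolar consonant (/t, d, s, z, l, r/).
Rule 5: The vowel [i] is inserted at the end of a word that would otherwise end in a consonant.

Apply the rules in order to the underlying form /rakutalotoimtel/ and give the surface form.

Rule 1 (intervocalic spirantization): /k/ is a stop between vowels /a/ and /u/, so it spirantizes to the fricative [x]. /t/ is a stop between vowels /u/ and /a/, so it spirantizes to the fricative [s]. /t/ is a stop between vowels /o/ and /o/, so it spirantizes to the fricative [s]. /rakutalotoimtel/ → raxusalosoimtel.
Rule 2 (intervocalic voicing): no segment meets the environment; /raxusalosoimtel/ is unchanged.
Rule 3 (intervocalic voicing): /s/ is a voiceless obstruent between vowels /u/ and /a/, so it voices to [z]. /s/ is a voiceless obstruent between vowels /o/ and /o/, so it voices to [z]. /raxusalosoimtel/ → raxuzalozoimtel.
Rule 4 (nasal place assimilation): /m/ precedes the alveolar consonant /t/, so it assimilates in place to [n]. /raxuzalozoimtel/ → raxuzalozointel.
Rule 5 (final i-epenthesis): the form ends in the consonant /l/, so [i] is inserted word-finally. /raxuzalozointel/ → raxuzalozointeli.

raxuzalozointeli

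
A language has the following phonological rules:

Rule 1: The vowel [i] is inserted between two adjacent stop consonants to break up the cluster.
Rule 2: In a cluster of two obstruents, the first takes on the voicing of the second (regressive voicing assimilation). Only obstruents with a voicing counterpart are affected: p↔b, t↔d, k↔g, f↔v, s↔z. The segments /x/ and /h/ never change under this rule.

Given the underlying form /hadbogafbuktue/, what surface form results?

Rule 1 (stop-cluster i-epenthesis): /d/ and /b/ form a stop–stop cluster, so [i] is inserted between them. /k/ and /t/ form a stop–stop cluster, so [i] is inserted between them. /hadbogafbuktue/ → hadibogafbukitue.
Rule 2 (regressive voicing assimilation): /f/ precedes the voiced obstruent /b/, so it voices to [v] by assimilation. /hadibogafbukitue/ → hadibogavbukitue.

hadibogavbukitue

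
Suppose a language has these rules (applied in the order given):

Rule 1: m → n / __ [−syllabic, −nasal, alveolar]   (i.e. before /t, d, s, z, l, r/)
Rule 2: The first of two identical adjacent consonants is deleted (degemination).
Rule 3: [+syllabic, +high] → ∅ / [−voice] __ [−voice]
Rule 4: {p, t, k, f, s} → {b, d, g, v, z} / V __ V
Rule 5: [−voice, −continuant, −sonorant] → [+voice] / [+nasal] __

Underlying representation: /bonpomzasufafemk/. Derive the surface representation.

Rule 1 (nasal place assimilation): /m/ precedes the alveolar consonant /z/, so it assimilates in place to [n]. /bonpomzasufafemk/ → bonponzasufafemk.
Rule 2 (degemination): no segment meets the environment; /bonponzasufafemk/ is unchanged.
Rule 3 (high vowel syncope): /u/ is a high vowel flanked by voiceless consonants /s/ and /f/, so it deletes. /bonponzasufafemk/ → bonponzasfafemk.
Rule 4 (intervocalic voicing): /f/ is a voiceless obstruent between vowels /a/ and /e/, so it voices to [v]. /bonponzasfafemk/ → bonponzasfavemk.
Rule 5 (post-nasal voicing): /p/ is a voiceless stop immediately after the nasal /n/, so it voices to [b]. /k/ is a voiceless stop immediately after the nasal /m/, so it voices to [g]. /bonponzasfavemk/ → bonbonzasfavemg.

bonbonzasfavemg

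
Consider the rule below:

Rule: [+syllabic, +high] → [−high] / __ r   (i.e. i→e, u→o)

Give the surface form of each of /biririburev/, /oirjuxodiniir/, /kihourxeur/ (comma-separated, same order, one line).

/biririburev/: /i/ is a high vowel immediately before /r/, so it lowers to [e]. /i/ is a high vowel immediately before /r/, so it lowers to [e]. /u/ is a high vowel immediately before /r/, so it lowers to [o]. → [bereriborev].
/oirjuxodiniir/: /i/ is a high vowel immediately before /r/, so it lowers to [e]. /i/ is a high vowel immediately before /r/, so it lowers to [e]. → [oerjuxodinier].
/kihourxeur/: /u/ is a high vowel immediately before /r/, so it lowers to [o]. /u/ is a high vowel immediately before /r/, so it lowers to [o]. → [kihoorxeor].

bereriborev, oerjuxodinier, kihoorxeor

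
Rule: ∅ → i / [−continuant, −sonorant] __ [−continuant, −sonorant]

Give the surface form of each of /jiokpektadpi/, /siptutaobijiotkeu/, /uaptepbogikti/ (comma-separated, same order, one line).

/jiokpektadpi/: /k/ and /p/ form a stop–stop cluster, so [i] is inserted between them. /k/ and /t/ form a stop–stop cluster, so [i] is inserted between them. /d/ and /p/ form a stop–stop cluster, so [i] is inserted between them. → [jiokipekitadipi].
/siptutaobijiotkeu/: /p/ and /t/ form a stop–stop cluster, so [i] is inserted between them. /t/ and /k/ form a stop–stop cluster, so [i] is inserted between them. → [sipitutaobijiotikeu].
/uaptepbogikti/: /p/ and /t/ form a stop–stop cluster, so [i] is inserted between them. /p/ and /b/ form a stop–stop cluster, so [i] is inserted between them. /k/ and /t/ form a stop–stop cluster, so [i] is inserted between them. → [uapitepibogikiti].

jiokipekitadipi, sipitutaobijiotikeu, uapitepibogikiti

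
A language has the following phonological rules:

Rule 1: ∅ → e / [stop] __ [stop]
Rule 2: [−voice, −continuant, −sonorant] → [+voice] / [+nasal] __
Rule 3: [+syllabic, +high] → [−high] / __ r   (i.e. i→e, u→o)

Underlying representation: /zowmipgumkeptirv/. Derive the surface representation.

Rule 1 (stop-cluster e-epenthesis): /p/ and /g/ form a stop–stop cluster, so [e] is inserted between them. /p/ and /t/ form a stop–stop cluster, so [e] is inserted between them. /zowmipgumkeptirv/ → zowmipegumkepetirv.
Rule 2 (post-nasal voicing): /k/ is a voiceless stop immediately after the nasal /m/, so it voices to [g]. /zowmipegumkepetirv/ → zowmipegumgepetirv.
Rule 3 (pre-rhotic lowering): /i/ is a high vowel immediately before /r/, so it lowers to [e]. /zowmipegumgepetirv/ → zowmipegumgepeterv.

zowmipegumgepeterv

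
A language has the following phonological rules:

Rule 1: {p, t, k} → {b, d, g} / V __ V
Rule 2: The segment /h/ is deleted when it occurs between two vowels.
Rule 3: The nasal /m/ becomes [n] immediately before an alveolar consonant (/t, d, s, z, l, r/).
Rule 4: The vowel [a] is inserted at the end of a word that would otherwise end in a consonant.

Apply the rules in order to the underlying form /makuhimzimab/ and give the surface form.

Rule 1 (intervocalic voicing): /k/ is a voiceless stop between vowels /a/ and /u/, so it voices to [g]. /makuhimzimab/ → maguhimzimab.
Rule 2 (intervocalic h-deletion): /h/ occurs between vowels /u/ and /i/, so it deletes. /maguhimzimab/ → maguimzimab.
Rule 3 (nasal place assimilation): /m/ precedes the alveolar consonant /z/, so it assimilates in place to [n]. /maguimzimab/ → maguinzimab.
Rule 4 (final a-epenthesis): the form ends in the consonant /b/, so [a] is inserted word-finally. /maguinzimab/ → maguinzimaba.

maguinzimaba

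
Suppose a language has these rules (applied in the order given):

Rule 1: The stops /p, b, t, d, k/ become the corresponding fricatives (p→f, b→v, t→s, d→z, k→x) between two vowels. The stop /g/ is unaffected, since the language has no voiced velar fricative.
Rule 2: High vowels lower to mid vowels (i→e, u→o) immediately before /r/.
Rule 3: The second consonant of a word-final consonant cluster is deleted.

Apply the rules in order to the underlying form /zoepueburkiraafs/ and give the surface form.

zoefuevorkeraaf

Rule 1 (intervocalic spirantization): /p/ is a stop between vowels /e/ and /u/, so it spirantizes to the fricative [f]. /b/ is a stop between vowels /e/ and /u/, so it spirantizes to the fricative [v]. /zoepueburkiraafs/ → zoefuevurkiraafs.
Rule 2 (pre-rhotic lowering): /u/ is a high vowel immediately before /r/, so it lowers to [o]. /i/ is a high vowel immediately before /r/, so it lowers to [e]. /zoefuevurkiraafs/ → zoefuevorkeraafs.
Rule 3 (final cluster simplification): /s/ is the second consonant of a word-final cluster /fs/, so it deletes. /zoefuevorkeraafs/ → zoefuevorkeraaf.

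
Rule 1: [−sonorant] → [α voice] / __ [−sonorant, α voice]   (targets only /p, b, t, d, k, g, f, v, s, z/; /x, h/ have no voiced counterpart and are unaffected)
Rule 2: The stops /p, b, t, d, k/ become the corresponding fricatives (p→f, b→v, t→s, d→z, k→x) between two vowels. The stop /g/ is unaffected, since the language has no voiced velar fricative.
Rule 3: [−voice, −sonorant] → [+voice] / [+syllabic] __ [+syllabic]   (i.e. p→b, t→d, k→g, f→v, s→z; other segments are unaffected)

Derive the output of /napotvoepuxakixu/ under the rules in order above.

Rule 1 (regressive voicing assimilation): /t/ precedes the voiced obstruent /v/, so it voices to [d] by assimilation. /napotvoepuxakixu/ → napodvoepuxakixu.
Rule 2 (intervocalic spirantization): /p/ is a stop between vowels /a/ and /o/, so it spirantizes to the fricative [f]. /p/ is a stop between vowels /e/ and /u/, so it spirantizes to the fricative [f]. /k/ is a stop between vowels /a/ and /i/, so it spirantizes to the fricative [x]. /napodvoepuxakixu/ → nafodvoefuxaxixu.
Rule 3 (intervocalic voicing): /f/ is a voiceless obstruent between vowels /a/ and /o/, so it voices to [v]. /f/ is a voiceless obstruent between vowels /e/ and /u/, so it voices to [v]. /nafodvoefuxaxixu/ → navodvoevuxaxixu.

navodvoevuxaxixu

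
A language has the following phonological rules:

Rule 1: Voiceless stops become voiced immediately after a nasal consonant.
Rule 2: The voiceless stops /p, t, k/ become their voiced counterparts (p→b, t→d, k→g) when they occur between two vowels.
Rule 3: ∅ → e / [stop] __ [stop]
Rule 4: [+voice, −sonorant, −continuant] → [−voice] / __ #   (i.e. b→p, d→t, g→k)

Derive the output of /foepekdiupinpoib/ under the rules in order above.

foebekediubinboip

Rule 1 (post-nasal voicing): /p/ is a voiceless stop immediately after the nasal /n/, so it voices to [b]. /foepekdiupinpoib/ → foepekdiupinboib.
Rule 2 (intervocalic voicing): /p/ is a voiceless stop between vowels /e/ and /e/, so it voices to [b]. /p/ is a voiceless stop between vowels /u/ and /i/, so it voices to [b]. /foepekdiupinboib/ → foebekdiubinboib.
Rule 3 (stop-cluster e-epenthesis): /k/ and /d/ form a stop–stop cluster, so [e] is inserted between them. /foebekdiubinboib/ → foebekediubinboib.
Rule 4 (final devoicing): /b/ is a voiced stop in word-final position, so it devoices to [p]. /foebekediubinboib/ → foebekediubinboip.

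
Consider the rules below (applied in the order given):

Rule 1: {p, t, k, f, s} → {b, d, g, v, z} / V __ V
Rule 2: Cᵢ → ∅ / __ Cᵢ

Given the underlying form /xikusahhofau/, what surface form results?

xiguzahovau

Rule 1 (intervocalic voicing): /k/ is a voiceless obstruent between vowels /i/ and /u/, so it voices to [g]. /s/ is a voiceless obstruent between vowels /u/ and /a/, so it voices to [z]. /f/ is a voiceless obstruent between vowels /o/ and /a/, so it voices to [v]. /xikusahhofau/ → xiguzahhovau.
Rule 2 (degemination): /hh/ is a geminate; the first /h/ deletes. /xiguzahhovau/ → xiguzahovau.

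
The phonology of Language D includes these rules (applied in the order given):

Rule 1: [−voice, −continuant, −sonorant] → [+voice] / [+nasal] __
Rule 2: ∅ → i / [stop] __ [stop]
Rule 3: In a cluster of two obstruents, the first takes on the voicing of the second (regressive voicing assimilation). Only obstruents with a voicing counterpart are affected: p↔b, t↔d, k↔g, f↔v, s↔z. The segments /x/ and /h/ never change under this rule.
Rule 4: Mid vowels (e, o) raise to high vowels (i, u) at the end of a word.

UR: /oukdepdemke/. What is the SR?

oukidepidemgi

Rule 1 (post-nasal voicing): /k/ is a voiceless stop immediately after the nasal /m/, so it voices to [g]. /oukdepdemke/ → oukdepdemge.
Rule 2 (stop-cluster i-epenthesis): /k/ and /d/ form a stop–stop cluster, so [i] is inserted between them. /p/ and /d/ form a stop–stop cluster, so [i] is inserted between them. /oukdepdemge/ → oukidepidemge.
Rule 3 (regressive voicing assimilation): no segment meets the environment; /oukidepidemge/ is unchanged.
Rule 4 (final vowel raising): /e/ is a mid vowel in word-final position, so it raises to [i]. /oukidepidemge/ → oukidepidemgi.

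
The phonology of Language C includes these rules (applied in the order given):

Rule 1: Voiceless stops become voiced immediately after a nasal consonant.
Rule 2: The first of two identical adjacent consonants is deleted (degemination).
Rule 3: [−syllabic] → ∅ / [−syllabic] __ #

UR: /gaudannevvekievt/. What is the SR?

gaudanevekiev

Rule 1 (post-nasal voicing): no segment meets the environment; /gaudannevvekievt/ is unchanged.
Rule 2 (degemination): /nn/ is a geminate; the first /n/ deletes. /vv/ is a geminate; the first /v/ deletes. /gaudannevvekievt/ → gaudanevekievt.
Rule 3 (final cluster simplification): /t/ is the second consonant of a word-final cluster /vt/, so it deletes. /gaudanevekievt/ → gaudanevekiev.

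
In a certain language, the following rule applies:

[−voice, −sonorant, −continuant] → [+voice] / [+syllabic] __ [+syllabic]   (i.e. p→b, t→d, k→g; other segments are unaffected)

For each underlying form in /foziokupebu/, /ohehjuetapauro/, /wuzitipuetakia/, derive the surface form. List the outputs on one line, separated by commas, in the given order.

foziogubebu, ohehjuedabauro, wuzidibuedagia

/foziokupebu/: /k/ is a voiceless stop between vowels /o/ and /u/, so it voices to [g]. /p/ is a voiceless stop between vowels /u/ and /e/, so it voices to [b]. → [foziogubebu].
/ohehjuetapauro/: /t/ is a voiceless stop between vowels /e/ and /a/, so it voices to [d]. /p/ is a voiceless stop between vowels /a/ and /a/, so it voices to [b]. → [ohehjuedabauro].
/wuzitipuetakia/: /t/ is a voiceless stop between vowels /i/ and /i/, so it voices to [d]. /p/ is a voiceless stop between vowels /i/ and /u/, so it voices to [b]. /t/ is a voiceless stop between vowels /e/ and /a/, so it voices to [d]. /k/ is a voiceless stop between vowels /a/ and /i/, so it voices to [g]. → [wuzidibuedagia].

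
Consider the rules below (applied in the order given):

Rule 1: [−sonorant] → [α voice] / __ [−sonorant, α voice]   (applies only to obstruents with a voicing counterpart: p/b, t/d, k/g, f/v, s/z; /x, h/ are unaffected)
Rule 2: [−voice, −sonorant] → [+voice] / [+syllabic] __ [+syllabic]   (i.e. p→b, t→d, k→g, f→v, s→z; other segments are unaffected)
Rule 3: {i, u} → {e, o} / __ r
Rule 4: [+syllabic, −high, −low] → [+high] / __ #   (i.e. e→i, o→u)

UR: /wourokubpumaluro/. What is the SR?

Rule 1 (regressive voicing assimilation): /b/ precedes the voiceless obstruent /p/, so it devoices to [p] by assimilation. /wourokubpumaluro/ → wourokuppumaluro.
Rule 2 (intervocalic voicing): /k/ is a voiceless obstruent between vowels /o/ and /u/, so it voices to [g]. /wourokuppumaluro/ → wouroguppumaluro.
Rule 3 (pre-rhotic lowering): /u/ is a high vowel immediately before /r/, so it lowers to [o]. /u/ is a high vowel immediately before /r/, so it lowers to [o]. /wouroguppumaluro/ → wooroguppumaloro.
Rule 4 (final vowel raising): /o/ is a mid vowel in word-final position, so it raises to [u]. /wooroguppumaloro/ → wooroguppumaloru.

wooroguppumaloru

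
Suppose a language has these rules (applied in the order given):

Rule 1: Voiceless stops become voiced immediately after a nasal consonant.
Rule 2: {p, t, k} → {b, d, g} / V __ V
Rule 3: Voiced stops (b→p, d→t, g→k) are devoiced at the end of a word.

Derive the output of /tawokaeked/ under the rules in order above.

Rule 1 (post-nasal voicing): no segment meets the environment; /tawokaeked/ is unchanged.
Rule 2 (intervocalic voicing): /k/ is a voiceless stop between vowels /o/ and /a/, so it voices to [g]. /k/ is a voiceless stop between vowels /e/ and /e/, so it voices to [g]. /tawokaeked/ → tawogaeged.
Rule 3 (final devoicing): /d/ is a voiced stop in word-final position, so it devoices to [t]. /tawogaeged/ → tawogaeget.

tawogaeget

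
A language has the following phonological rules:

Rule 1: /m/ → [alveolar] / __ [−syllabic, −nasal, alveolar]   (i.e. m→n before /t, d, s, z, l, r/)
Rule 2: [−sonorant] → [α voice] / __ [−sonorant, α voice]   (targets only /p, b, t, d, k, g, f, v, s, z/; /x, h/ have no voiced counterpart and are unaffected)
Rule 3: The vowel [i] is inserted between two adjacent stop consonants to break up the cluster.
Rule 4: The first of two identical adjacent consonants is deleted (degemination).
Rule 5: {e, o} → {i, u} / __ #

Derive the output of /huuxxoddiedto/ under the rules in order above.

Rule 1 (nasal place assimilation): no segment meets the environment; /huuxxoddiedto/ is unchanged.
Rule 2 (regressive voicing assimilation): /d/ precedes the voiceless obstruent /t/, so it devoices to [t] by assimilation. /huuxxoddiedto/ → huuxxoddietto.
Rule 3 (stop-cluster i-epenthesis): /d/ and /d/ form a stop–stop cluster, so [i] is inserted between them. /t/ and /t/ form a stop–stop cluster, so [i] is inserted between them. /huuxxoddietto/ → huuxxodidietito.
Rule 4 (degemination): /xx/ is a geminate; the first /x/ deletes. /huuxxodidietito/ → huuxodidietito.
Rule 5 (final vowel raising): /o/ is a mid vowel in word-final position, so it raises to [u]. /huuxodidietito/ → huuxodidietitu.

huuxodidietitu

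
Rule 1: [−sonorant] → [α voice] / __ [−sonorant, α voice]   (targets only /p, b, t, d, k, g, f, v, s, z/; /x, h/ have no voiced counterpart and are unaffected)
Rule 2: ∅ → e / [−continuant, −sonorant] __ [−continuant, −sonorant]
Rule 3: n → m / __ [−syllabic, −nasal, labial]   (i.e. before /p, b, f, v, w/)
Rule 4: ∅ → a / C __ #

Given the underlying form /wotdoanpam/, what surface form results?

Rule 1 (regressive voicing assimilation): /t/ precedes the voiced obstruent /d/, so it voices to [d] by assimilation. /wotdoanpam/ → woddoanpam.
Rule 2 (stop-cluster e-epenthesis): /d/ and /d/ form a stop–stop cluster, so [e] is inserted between them. /woddoanpam/ → wodedoanpam.
Rule 3 (nasal place assimilation): /n/ precedes the labial consonant /p/, so it assimilates in place to [m]. /wodedoanpam/ → wodedoampam.
Rule 4 (final a-epenthesis): the form ends in the consonant /m/, so [a] is inserted word-finally. /wodedoampam/ → wodedoampama.

wodedoampama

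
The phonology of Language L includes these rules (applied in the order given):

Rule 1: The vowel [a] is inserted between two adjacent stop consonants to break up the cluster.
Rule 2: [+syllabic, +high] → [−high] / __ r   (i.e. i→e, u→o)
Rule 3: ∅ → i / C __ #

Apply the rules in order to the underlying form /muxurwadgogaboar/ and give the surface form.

Rule 1 (stop-cluster a-epenthesis): /d/ and /g/ form a stop–stop cluster, so [a] is inserted between them. /muxurwadgogaboar/ → muxurwadagogaboar.
Rule 2 (pre-rhotic lowering): /u/ is a high vowel immediately before /r/, so it lowers to [o]. /muxurwadagogaboar/ → muxorwadagogaboar.
Rule 3 (final i-epenthesis): the form ends in the consonant /r/, so [i] is inserted word-finally. /muxorwadagogaboar/ → muxorwadagogaboari.

muxorwadagogaboari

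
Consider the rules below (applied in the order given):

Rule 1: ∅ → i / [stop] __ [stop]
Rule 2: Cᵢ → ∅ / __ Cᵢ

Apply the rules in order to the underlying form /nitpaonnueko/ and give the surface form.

nitipaonueko

Rule 1 (stop-cluster i-epenthesis): /t/ and /p/ form a stop–stop cluster, so [i] is inserted between them. /nitpaonnueko/ → nitipaonnueko.
Rule 2 (degemination): /nn/ is a geminate; the first /n/ deletes. /nitipaonnueko/ → nitipaonueko.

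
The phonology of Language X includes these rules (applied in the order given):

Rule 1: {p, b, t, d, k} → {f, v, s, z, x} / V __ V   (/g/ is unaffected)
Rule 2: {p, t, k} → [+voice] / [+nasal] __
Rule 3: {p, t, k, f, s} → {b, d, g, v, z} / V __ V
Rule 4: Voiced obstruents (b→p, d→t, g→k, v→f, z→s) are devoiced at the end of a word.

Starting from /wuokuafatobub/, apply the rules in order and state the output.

wuoxuavazovup

Rule 1 (intervocalic spirantization): /k/ is a stop between vowels /o/ and /u/, so it spirantizes to the fricative [x]. /t/ is a stop between vowels /a/ and /o/, so it spirantizes to the fricative [s]. /b/ is a stop between vowels /o/ and /u/, so it spirantizes to the fricative [v]. /wuokuafatobub/ → wuoxuafasovub.
Rule 2 (post-nasal voicing): no segment meets the environment; /wuoxuafasovub/ is unchanged.
Rule 3 (intervocalic voicing): /f/ is a voiceless obstruent between vowels /a/ and /a/, so it voices to [v]. /s/ is a voiceless obstruent between vowels /a/ and /o/, so it voices to [z]. /wuoxuafasovub/ → wuoxuavazovub.
Rule 4 (final devoicing): /b/ is a voiced obstruent in word-final position, so it devoices to [p]. /wuoxuavazovub/ → wuoxuavazovup.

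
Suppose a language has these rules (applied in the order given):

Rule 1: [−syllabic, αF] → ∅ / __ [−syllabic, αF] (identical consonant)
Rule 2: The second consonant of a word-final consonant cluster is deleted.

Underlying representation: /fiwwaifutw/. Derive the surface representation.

fiwaifut

Rule 1 (degemination): /ww/ is a geminate; the first /w/ deletes. /fiwwaifutw/ → fiwaifutw.
Rule 2 (final cluster simplification): /w/ is the second consonant of a word-final cluster /tw/, so it deletes. /fiwaifutw/ → fiwaifut.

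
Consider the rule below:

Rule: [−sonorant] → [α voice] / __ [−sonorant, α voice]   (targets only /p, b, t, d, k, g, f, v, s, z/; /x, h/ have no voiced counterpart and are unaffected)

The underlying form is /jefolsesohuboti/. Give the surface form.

No segment of /jefolsesohuboti/ meets the structural description of the rule, so the form surfaces unchanged.

jefolsesohuboti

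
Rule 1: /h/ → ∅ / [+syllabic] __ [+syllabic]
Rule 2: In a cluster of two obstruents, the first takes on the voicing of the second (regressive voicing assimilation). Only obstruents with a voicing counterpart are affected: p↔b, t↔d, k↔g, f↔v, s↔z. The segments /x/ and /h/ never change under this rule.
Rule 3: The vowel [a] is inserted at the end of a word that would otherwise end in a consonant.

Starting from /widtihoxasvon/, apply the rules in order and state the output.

Rule 1 (intervocalic h-deletion): /h/ occurs between vowels /i/ and /o/, so it deletes. /widtihoxasvon/ → widtioxasvon.
Rule 2 (regressive voicing assimilation): /d/ precedes the voiceless obstruent /t/, so it devoices to [t] by assimilation. /s/ precedes the voiced obstruent /v/, so it voices to [z] by assimilation. /widtioxasvon/ → wittioxazvon.
Rule 3 (final a-epenthesis): the form ends in the consonant /n/, so [a] is inserted word-finally. /wittioxazvon/ → wittioxazvona.

wittioxazvona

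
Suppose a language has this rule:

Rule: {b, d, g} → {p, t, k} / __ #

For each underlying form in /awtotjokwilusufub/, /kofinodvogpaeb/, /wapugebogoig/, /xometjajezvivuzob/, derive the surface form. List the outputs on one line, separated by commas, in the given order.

awtotjokwilusufup, kofinodvogpaep, wapugebogoik, xometjajezvivuzop

/awtotjokwilusufub/: /b/ is a voiced stop in word-final position, so it devoices to [p]. → [awtotjokwilusufup].
/kofinodvogpaeb/: /b/ is a voiced stop in word-final position, so it devoices to [p]. → [kofinodvogpaep].
/wapugebogoig/: /g/ is a voiced stop in word-final position, so it devoices to [k]. → [wapugebogoik].
/xometjajezvivuzob/: /b/ is a voiced stop in word-final position, so it devoices to [p]. → [xometjajezvivuzop].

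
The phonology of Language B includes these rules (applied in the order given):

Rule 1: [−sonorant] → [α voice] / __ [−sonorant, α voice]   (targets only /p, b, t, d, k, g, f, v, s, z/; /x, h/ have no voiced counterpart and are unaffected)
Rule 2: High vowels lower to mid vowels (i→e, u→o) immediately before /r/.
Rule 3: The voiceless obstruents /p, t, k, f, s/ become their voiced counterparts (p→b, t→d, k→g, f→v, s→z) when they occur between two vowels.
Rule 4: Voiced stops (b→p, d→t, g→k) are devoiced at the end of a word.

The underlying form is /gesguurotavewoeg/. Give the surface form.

Rule 1 (regressive voicing assimilation): /s/ precedes the voiced obstruent /g/, so it voices to [z] by assimilation. /gesguurotavewoeg/ → gezguurotavewoeg.
Rule 2 (pre-rhotic lowering): /u/ is a high vowel immediately before /r/, so it lowers to [o]. /gezguurotavewoeg/ → gezguorotavewoeg.
Rule 3 (intervocalic voicing): /t/ is a voiceless obstruent between vowels /o/ and /a/, so it voices to [d]. /gezguorotavewoeg/ → gezguorodavewoeg.
Rule 4 (final devoicing): /g/ is a voiced stop in word-final position, so it devoices to [k]. /gezguorodavewoeg/ → gezguorodavewoek.

gezguorodavewoek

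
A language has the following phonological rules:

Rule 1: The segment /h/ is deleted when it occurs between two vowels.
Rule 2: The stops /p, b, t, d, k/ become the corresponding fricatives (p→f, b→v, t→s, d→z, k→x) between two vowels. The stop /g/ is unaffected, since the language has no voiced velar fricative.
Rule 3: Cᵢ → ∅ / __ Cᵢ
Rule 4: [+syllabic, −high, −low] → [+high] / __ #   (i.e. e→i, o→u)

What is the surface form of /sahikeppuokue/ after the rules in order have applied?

Rule 1 (intervocalic h-deletion): /h/ occurs between vowels /a/ and /i/, so it deletes. /sahikeppuokue/ → saikeppuokue.
Rule 2 (intervocalic spirantization): /k/ is a stop between vowels /i/ and /e/, so it spirantizes to the fricative [x]. /k/ is a stop between vowels /o/ and /u/, so it spirantizes to the fricative [x]. /saikeppuokue/ → saixeppuoxue.
Rule 3 (degemination): /pp/ is a geminate; the first /p/ deletes. /saixeppuoxue/ → saixepuoxue.
Rule 4 (final vowel raising): /e/ is a mid vowel in word-final position, so it raises to [i]. /saixepuoxue/ → saixepuoxui.

saixepuoxui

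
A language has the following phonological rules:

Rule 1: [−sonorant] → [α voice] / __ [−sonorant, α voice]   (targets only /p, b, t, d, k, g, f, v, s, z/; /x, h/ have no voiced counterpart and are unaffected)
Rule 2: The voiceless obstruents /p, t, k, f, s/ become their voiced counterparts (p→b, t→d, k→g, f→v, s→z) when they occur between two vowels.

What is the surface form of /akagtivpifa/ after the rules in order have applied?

agaktifpiva

Rule 1 (regressive voicing assimilation): /g/ precedes the voiceless obstruent /t/, so it devoices to [k] by assimilation. /v/ precedes the voiceless obstruent /p/, so it devoices to [f] by assimilation. /akagtivpifa/ → akaktifpifa.
Rule 2 (intervocalic voicing): /k/ is a voiceless obstruent between vowels /a/ and /a/, so it voices to [g]. /f/ is a voiceless obstruent between vowels /i/ and /a/, so it voices to [v]. /akaktifpifa/ → agaktifpiva.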